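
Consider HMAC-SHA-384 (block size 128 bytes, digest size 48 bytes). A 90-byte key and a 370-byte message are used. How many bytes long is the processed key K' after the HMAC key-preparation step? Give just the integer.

Key is 90 ≤ 128 bytes, zero-padded: |K'| = 128.

128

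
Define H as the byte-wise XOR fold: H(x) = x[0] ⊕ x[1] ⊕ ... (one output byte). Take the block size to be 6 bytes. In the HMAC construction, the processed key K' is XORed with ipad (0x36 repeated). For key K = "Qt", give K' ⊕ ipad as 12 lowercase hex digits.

674236363636

Key "Qt" = 51 74 is 2 bytes ≤ B = 6; zero-pad to 6 bytes: K' = 51 74 00 00 00 00.
XOR each byte with 0x36: 51⊕36=67, 74⊕36=42, 00⊕36=36, 00⊕36=36, 00⊕36=36, 00⊕36=36.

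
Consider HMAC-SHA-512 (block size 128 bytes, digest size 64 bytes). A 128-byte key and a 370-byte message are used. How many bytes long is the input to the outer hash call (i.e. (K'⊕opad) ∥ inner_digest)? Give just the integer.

192

Key is 128 ≤ 128 bytes, zero-padded: |K'| = 128.
Outer input = (K'⊕opad) ∥ H(inner) → 128 + 64 = 192 bytes.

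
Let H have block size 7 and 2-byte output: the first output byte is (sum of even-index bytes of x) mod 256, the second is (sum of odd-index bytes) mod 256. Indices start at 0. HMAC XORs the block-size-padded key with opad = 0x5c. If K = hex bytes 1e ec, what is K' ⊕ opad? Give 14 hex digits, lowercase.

42b05c5c5c5c5c

Key hex bytes 1e ec is 2 bytes ≤ B = 7; zero-pad to 7 bytes: K' = 1e ec 00 00 00 00 00.
XOR each byte with 0x5c: 1e⊕5c=42, ec⊕5c=b0, 00⊕5c=5c, 00⊕5c=5c, 00⊕5c=5c, 00⊕5c=5c, 00⊕5c=5c.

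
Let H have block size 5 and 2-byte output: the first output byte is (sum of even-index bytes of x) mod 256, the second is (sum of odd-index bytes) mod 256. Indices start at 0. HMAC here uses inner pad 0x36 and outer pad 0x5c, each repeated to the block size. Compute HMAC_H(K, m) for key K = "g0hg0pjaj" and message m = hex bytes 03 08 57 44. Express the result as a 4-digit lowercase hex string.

Key "g0hg0pjaj" = 67 30 68 67 30 70 6a 61 6a is 9 bytes > B = 5, so hash it first: H(key) = d3 68, then zero-pad to 5 bytes: K' = d3 68 00 00 00.
K' ⊕ ipad = e5 5e 36 36 36.  K' ⊕ opad = 8f 34 5c 5c 5c.
Inner input = (K'⊕ipad) ∥ m = e5 5e 36 36 36 ∥ 03 08 57 44.
Inner hash: even-index sum = 413 mod 256 = 157; odd-index sum = 238 mod 256 = 238 → 9d ee.
Outer input = (K'⊕opad) ∥ inner = 8f 34 5c 5c 5c ∥ 9d ee.
Outer hash (tag): even-index sum = 565 mod 256 = 53; odd-index sum = 301 mod 256 = 45 → 35 2d.

352d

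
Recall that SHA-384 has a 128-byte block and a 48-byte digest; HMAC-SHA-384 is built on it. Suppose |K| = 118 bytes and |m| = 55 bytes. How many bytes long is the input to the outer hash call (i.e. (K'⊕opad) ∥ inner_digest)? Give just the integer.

176

Key is 118 ≤ 128 bytes, zero-padded: |K'| = 128.
Outer input = (K'⊕opad) ∥ H(inner) → 128 + 48 = 176 bytes.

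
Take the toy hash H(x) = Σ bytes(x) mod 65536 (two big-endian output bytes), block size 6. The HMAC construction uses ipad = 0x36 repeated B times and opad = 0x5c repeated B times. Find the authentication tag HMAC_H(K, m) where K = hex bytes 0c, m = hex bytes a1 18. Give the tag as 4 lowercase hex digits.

021f

Key hex bytes 0c is 1 byte ≤ B = 6; zero-pad to 6 bytes: K' = 0c 00 00 00 00 00.
K' ⊕ ipad = 3a 36 36 36 36 36.  K' ⊕ opad = 50 5c 5c 5c 5c 5c.
Inner input = (K'⊕ipad) ∥ m = 3a 36 36 36 36 36 ∥ a1 18.
Inner hash: sum = 58+54+54+54+54+54+161+24 = 513 → 02 01.
Outer input = (K'⊕opad) ∥ inner = 50 5c 5c 5c 5c 5c ∥ 02 01.
Outer hash (tag): sum = 80+92+92+92+92+92+2+1 = 543 → 02 1f.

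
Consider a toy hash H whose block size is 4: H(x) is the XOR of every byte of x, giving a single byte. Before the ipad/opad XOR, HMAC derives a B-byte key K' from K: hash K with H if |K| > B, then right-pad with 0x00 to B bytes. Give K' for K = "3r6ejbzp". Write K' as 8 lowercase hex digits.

|K| = 8 > B = 4, so first hash the key.
H(K): XOR 33⊕72⊕36⊕65⊕6a⊕62⊕7a⊕70 = 10.
Zero-pad H(K) = 10 to 4 bytes: K' = 10 00 00 00.

10000000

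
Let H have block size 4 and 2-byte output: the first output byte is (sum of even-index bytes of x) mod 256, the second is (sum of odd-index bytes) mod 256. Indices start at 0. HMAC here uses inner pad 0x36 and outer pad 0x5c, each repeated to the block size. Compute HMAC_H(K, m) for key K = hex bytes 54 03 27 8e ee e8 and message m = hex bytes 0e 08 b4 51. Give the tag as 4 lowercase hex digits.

Key hex bytes 54 03 27 8e ee e8 is 6 bytes > B = 4, so hash it first: H(key) = 69 79, then zero-pad to 4 bytes: K' = 69 79 00 00.
K' ⊕ ipad = 5f 4f 36 36.  K' ⊕ opad = 35 25 5c 5c.
Inner input = (K'⊕ipad) ∥ m = 5f 4f 36 36 ∥ 0e 08 b4 51.
Inner hash: even-index sum = 343 mod 256 = 87; odd-index sum = 222 mod 256 = 222 → 57 de.
Outer input = (K'⊕opad) ∥ inner = 35 25 5c 5c ∥ 57 de.
Outer hash (tag): even-index sum = 232 mod 256 = 232; odd-index sum = 351 mod 256 = 95 → e8 5f.

e85f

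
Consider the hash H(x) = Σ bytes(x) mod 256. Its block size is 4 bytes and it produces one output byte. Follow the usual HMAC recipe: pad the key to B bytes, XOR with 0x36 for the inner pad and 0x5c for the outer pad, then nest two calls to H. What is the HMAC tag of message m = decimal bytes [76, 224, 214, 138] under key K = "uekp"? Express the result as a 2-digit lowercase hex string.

Key "uekp" = 75 65 6b 70 is exactly B = 4 bytes: K' = 75 65 6b 70.
K' ⊕ ipad = 43 53 5d 46.  K' ⊕ opad = 29 39 37 2c.
Inner input = (K'⊕ipad) ∥ m = 43 53 5d 46 ∥ 4c e0 d6 8a.
Inner hash: sum = 67+83+93+70+76+224+214+138 = 965; mod 256 = 197 → c5.
Outer input = (K'⊕opad) ∥ inner = 29 39 37 2c ∥ c5.
Outer hash (tag): sum = 41+57+55+44+197 = 394; mod 256 = 138 → 8a.

8a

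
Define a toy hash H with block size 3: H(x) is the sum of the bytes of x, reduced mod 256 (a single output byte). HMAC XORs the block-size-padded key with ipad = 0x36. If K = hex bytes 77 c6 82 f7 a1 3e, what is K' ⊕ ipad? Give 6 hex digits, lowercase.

Key hex bytes 77 c6 82 f7 a1 3e is 6 bytes > B = 3, so hash it first: H(key) = 95, then zero-pad to 3 bytes: K' = 95 00 00.
XOR each byte with 0x36: 95⊕36=a3, 00⊕36=36, 00⊕36=36.

a33636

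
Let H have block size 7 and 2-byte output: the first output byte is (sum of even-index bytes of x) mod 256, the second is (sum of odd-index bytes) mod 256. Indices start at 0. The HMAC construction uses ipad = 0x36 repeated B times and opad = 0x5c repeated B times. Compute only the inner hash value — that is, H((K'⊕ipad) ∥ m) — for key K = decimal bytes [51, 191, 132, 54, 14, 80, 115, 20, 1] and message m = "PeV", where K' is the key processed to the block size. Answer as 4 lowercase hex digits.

1681

Key decimal bytes [51, 191, 132, 54, 14, 80, 115, 20, 1] = 33 bf 84 36 0e 50 73 14 01 is 9 bytes > B = 7, so hash it first: H(key) = 39 59, then zero-pad to 7 bytes: K' = 39 59 00 00 00 00 00.
K' ⊕ ipad = 0f 6f 36 36 36 36 36.
Inner input = 0f 6f 36 36 36 36 36 ∥ 50 65 56.
Inner hash: even-index sum = 278 mod 256 = 22; odd-index sum = 385 mod 256 = 129 → 16 81.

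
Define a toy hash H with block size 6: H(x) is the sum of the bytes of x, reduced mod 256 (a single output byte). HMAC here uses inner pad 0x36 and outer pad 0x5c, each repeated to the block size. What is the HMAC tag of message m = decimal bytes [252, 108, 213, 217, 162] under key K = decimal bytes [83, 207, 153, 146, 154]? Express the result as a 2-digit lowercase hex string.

a2

Key decimal bytes [83, 207, 153, 146, 154] = 53 cf 99 92 9a is 5 bytes ≤ B = 6; zero-pad to 6 bytes: K' = 53 cf 99 92 9a 00.
K' ⊕ ipad = 65 f9 af a4 ac 36.  K' ⊕ opad = 0f 93 c5 ce c6 5c.
Inner input = (K'⊕ipad) ∥ m = 65 f9 af a4 ac 36 ∥ fc 6c d5 d9 a2.
Inner hash: sum = 101+249+175+164+172+54+252+108+213+217+162 = 1867; mod 256 = 75 → 4b.
Outer input = (K'⊕opad) ∥ inner = 0f 93 c5 ce c6 5c ∥ 4b.
Outer hash (tag): sum = 15+147+197+206+198+92+75 = 930; mod 256 = 162 → a2.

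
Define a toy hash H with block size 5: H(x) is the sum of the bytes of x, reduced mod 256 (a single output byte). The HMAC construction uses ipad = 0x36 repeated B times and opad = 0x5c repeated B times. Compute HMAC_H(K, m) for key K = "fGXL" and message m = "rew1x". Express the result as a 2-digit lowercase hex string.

Key "fGXL" = 66 47 58 4c is 4 bytes ≤ B = 5; zero-pad to 5 bytes: K' = 66 47 58 4c 00.
K' ⊕ ipad = 50 71 6e 7a 36.  K' ⊕ opad = 3a 1b 04 10 5c.
Inner input = (K'⊕ipad) ∥ m = 50 71 6e 7a 36 ∥ 72 65 77 31 78.
Inner hash: sum = 80+113+110+122+54+114+101+119+49+120 = 982; mod 256 = 214 → d6.
Outer input = (K'⊕opad) ∥ inner = 3a 1b 04 10 5c ∥ d6.
Outer hash (tag): sum = 58+27+4+16+92+214 = 411; mod 256 = 155 → 9b.

9b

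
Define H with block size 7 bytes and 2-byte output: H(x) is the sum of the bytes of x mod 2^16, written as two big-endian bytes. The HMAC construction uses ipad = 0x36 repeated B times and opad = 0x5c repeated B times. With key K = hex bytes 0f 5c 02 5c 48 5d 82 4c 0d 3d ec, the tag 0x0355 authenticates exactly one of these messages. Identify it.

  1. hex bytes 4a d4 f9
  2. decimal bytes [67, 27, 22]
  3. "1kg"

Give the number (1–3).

2

Key hex bytes 0f 5c 02 5c 48 5d 82 4c 0d 3d ec is 11 bytes > B = 7, so hash it first: H(key) = 03 72, then zero-pad to 7 bytes: K' = 03 72 00 00 00 00 00.
K' ⊕ ipad = 35 44 36 36 36 36 36; K' ⊕ opad = 5f 2e 5c 5c 5c 5c 5c.
m1: inner = H(35 44 36 36 36 36 36 4a d4 f9) = 03 9e; tag = H(5f 2e 5c 5c 5c 5c 5c 03 9e) = 02fa
m2: inner = H(35 44 36 36 36 36 36 43 1b 16) = 01 fb; tag = H(5f 2e 5c 5c 5c 5c 5c 01 fb) = 0355 ← matches
m3: inner = H(35 44 36 36 36 36 36 31 6b 67) = 02 8a; tag = H(5f 2e 5c 5c 5c 5c 5c 02 8a) = 02e5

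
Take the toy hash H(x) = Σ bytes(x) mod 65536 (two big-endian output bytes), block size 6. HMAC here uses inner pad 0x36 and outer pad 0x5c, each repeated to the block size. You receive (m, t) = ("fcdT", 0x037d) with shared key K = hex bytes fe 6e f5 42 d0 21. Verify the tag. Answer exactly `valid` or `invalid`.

valid

Key hex bytes fe 6e f5 42 d0 21 is exactly B = 6 bytes: K' = fe 6e f5 42 d0 21.
K' ⊕ ipad = c8 58 c3 74 e6 17; K' ⊕ opad = a2 32 a9 1e 8c 7d.
Inner hash: sum = 200+88+195+116+230+23+102+99+100+84 = 1237 → 04 d5.
Outer hash (recomputed tag): sum = 162+50+169+30+140+125+4+213 = 893 → 03 7d.
Recomputed tag = 037d; claimed = 037d → match.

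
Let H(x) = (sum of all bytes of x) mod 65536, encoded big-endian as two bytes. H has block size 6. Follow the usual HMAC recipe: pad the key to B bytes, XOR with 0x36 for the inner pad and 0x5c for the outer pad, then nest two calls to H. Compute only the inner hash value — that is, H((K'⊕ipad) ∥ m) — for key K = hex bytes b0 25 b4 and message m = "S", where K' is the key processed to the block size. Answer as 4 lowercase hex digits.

0210

Key hex bytes b0 25 b4 is 3 bytes ≤ B = 6; zero-pad to 6 bytes: K' = b0 25 b4 00 00 00.
K' ⊕ ipad = 86 13 82 36 36 36.
Inner input = 86 13 82 36 36 36 ∥ 53.
Inner hash: sum = 134+19+130+54+54+54+83 = 528 → 02 10.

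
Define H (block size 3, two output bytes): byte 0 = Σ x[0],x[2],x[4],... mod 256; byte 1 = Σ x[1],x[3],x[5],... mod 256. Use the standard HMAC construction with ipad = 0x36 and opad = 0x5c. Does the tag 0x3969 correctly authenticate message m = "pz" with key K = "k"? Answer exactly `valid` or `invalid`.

valid

Key "k" = 6b is 1 byte ≤ B = 3; zero-pad to 3 bytes: K' = 6b 00 00.
K' ⊕ ipad = 5d 36 36; K' ⊕ opad = 37 5c 5c.
Inner hash: even-index sum = 269 mod 256 = 13; odd-index sum = 166 mod 256 = 166 → 0d a6.
Outer hash (recomputed tag): even-index sum = 313 mod 256 = 57; odd-index sum = 105 mod 256 = 105 → 39 69.
Recomputed tag = 3969; claimed = 3969 → match.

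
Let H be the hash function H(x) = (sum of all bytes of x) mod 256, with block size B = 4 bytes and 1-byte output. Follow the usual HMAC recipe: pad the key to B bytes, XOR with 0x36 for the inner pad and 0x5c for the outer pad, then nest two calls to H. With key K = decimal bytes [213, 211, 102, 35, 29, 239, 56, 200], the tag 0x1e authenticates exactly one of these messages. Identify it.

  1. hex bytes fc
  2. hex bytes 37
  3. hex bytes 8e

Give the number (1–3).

1

Key decimal bytes [213, 211, 102, 35, 29, 239, 56, 200] = d5 d3 66 23 1d ef 38 c8 is 8 bytes > B = 4, so hash it first: H(key) = 3d, then zero-pad to 4 bytes: K' = 3d 00 00 00.
K' ⊕ ipad = 0b 36 36 36; K' ⊕ opad = 61 5c 5c 5c.
m1: inner = H(0b 36 36 36 fc) = a9; tag = H(61 5c 5c 5c a9) = 1e ← matches
m2: inner = H(0b 36 36 36 37) = e4; tag = H(61 5c 5c 5c e4) = 59
m3: inner = H(0b 36 36 36 8e) = 3b; tag = H(61 5c 5c 5c 3b) = b0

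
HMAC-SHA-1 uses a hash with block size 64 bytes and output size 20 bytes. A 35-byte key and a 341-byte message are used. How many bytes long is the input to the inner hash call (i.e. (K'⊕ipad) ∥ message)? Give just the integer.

405

Key is 35 ≤ 64 bytes, zero-padded: |K'| = 64.
Inner input = (K'⊕ipad) ∥ m → 64 + 341 = 405 bytes.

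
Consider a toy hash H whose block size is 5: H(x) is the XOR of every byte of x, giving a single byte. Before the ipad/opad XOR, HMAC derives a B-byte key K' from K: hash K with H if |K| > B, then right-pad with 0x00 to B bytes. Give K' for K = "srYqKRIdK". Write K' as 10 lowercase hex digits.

5600000000

|K| = 9 > B = 5, so first hash the key.
H(K): XOR 73⊕72⊕59⊕71⊕4b⊕52⊕49⊕64⊕4b = 56.
Zero-pad H(K) = 56 to 5 bytes: K' = 56 00 00 00 00.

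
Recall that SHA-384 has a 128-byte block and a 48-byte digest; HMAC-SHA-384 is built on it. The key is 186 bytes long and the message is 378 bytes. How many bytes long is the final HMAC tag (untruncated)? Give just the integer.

48

The tag is one SHA-384 digest: 48 bytes.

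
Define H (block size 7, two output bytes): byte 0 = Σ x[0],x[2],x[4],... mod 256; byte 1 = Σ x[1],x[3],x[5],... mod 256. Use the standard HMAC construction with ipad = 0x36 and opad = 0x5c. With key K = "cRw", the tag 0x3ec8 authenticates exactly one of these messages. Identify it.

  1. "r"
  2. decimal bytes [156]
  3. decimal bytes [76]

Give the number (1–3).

Key "cRw" = 63 52 77 is 3 bytes ≤ B = 7; zero-pad to 7 bytes: K' = 63 52 77 00 00 00 00.
K' ⊕ ipad = 55 64 41 36 36 36 36; K' ⊕ opad = 3f 0e 2b 5c 5c 5c 5c.
m1: inner = H(55 64 41 36 36 36 36 72) = 02 42; tag = H(3f 0e 2b 5c 5c 5c 5c 02 42) = 64c8
m2: inner = H(55 64 41 36 36 36 36 9c) = 02 6c; tag = H(3f 0e 2b 5c 5c 5c 5c 02 6c) = 8ec8
m3: inner = H(55 64 41 36 36 36 36 4c) = 02 1c; tag = H(3f 0e 2b 5c 5c 5c 5c 02 1c) = 3ec8 ← matches

3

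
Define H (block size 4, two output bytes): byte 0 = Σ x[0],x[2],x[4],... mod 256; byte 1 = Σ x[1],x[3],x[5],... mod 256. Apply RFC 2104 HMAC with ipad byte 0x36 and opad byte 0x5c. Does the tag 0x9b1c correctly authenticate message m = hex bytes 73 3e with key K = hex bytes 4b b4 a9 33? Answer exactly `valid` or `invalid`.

Key hex bytes 4b b4 a9 33 is exactly B = 4 bytes: K' = 4b b4 a9 33.
K' ⊕ ipad = 7d 82 9f 05; K' ⊕ opad = 17 e8 f5 6f.
Inner hash: even-index sum = 399 mod 256 = 143; odd-index sum = 197 mod 256 = 197 → 8f c5.
Outer hash (recomputed tag): even-index sum = 411 mod 256 = 155; odd-index sum = 540 mod 256 = 28 → 9b 1c.
Recomputed tag = 9b1c; claimed = 9b1c → match.

valid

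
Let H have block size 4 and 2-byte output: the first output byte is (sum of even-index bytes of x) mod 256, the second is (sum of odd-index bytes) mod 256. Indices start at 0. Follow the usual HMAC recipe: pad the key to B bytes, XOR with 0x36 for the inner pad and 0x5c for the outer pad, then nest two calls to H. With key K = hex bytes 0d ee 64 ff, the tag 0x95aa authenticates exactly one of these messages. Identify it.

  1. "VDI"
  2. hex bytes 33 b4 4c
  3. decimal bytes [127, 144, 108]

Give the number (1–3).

2

Key hex bytes 0d ee 64 ff is exactly B = 4 bytes: K' = 0d ee 64 ff.
K' ⊕ ipad = 3b d8 52 c9; K' ⊕ opad = 51 b2 38 a3.
m1: inner = H(3b d8 52 c9 56 44 49) = 2c e5; tag = H(51 b2 38 a3 2c e5) = b53a
m2: inner = H(3b d8 52 c9 33 b4 4c) = 0c 55; tag = H(51 b2 38 a3 0c 55) = 95aa ← matches
m3: inner = H(3b d8 52 c9 7f 90 6c) = 78 31; tag = H(51 b2 38 a3 78 31) = 0186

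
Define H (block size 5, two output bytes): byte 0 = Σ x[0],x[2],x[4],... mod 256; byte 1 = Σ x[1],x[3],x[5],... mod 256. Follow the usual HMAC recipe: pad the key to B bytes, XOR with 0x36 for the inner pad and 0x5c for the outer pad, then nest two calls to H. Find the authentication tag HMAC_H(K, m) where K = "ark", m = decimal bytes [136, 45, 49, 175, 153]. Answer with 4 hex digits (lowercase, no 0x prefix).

9c50

Key "ark" = 61 72 6b is 3 bytes ≤ B = 5; zero-pad to 5 bytes: K' = 61 72 6b 00 00.
K' ⊕ ipad = 57 44 5d 36 36.  K' ⊕ opad = 3d 2e 37 5c 5c.
Inner input = (K'⊕ipad) ∥ m = 57 44 5d 36 36 ∥ 88 2d 31 af 99.
Inner hash: even-index sum = 454 mod 256 = 198; odd-index sum = 460 mod 256 = 204 → c6 cc.
Outer input = (K'⊕opad) ∥ inner = 3d 2e 37 5c 5c ∥ c6 cc.
Outer hash (tag): even-index sum = 412 mod 256 = 156; odd-index sum = 336 mod 256 = 80 → 9c 50.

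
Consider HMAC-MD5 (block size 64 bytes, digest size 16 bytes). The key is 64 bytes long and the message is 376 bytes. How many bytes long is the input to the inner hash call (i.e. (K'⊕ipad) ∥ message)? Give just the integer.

Key is 64 ≤ 64 bytes, zero-padded: |K'| = 64.
Inner input = (K'⊕ipad) ∥ m → 64 + 376 = 440 bytes.

440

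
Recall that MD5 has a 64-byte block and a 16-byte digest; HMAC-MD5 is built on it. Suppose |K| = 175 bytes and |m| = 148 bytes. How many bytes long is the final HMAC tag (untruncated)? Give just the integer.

The tag is one MD5 digest: 16 bytes.

16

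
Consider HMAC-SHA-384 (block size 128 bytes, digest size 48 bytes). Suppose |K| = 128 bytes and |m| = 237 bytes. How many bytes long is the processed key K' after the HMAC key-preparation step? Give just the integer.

Key is 128 ≤ 128 bytes, zero-padded: |K'| = 128.

128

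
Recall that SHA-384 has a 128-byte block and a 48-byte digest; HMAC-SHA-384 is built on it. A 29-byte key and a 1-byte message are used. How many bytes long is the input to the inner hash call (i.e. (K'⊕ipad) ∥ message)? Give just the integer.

129

Key is 29 ≤ 128 bytes, zero-padded: |K'| = 128.
Inner input = (K'⊕ipad) ∥ m → 128 + 1 = 129 bytes.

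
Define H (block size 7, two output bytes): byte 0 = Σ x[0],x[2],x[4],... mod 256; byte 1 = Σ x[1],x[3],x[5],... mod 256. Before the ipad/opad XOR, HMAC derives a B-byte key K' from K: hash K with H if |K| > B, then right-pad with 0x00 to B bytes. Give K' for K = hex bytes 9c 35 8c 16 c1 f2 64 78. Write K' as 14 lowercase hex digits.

|K| = 8 > B = 7, so first hash the key.
H(K): even-index sum = 589 mod 256 = 77; odd-index sum = 437 mod 256 = 181 → 4d b5.
Zero-pad H(K) = 4d b5 to 7 bytes: K' = 4d b5 00 00 00 00 00.

4db50000000000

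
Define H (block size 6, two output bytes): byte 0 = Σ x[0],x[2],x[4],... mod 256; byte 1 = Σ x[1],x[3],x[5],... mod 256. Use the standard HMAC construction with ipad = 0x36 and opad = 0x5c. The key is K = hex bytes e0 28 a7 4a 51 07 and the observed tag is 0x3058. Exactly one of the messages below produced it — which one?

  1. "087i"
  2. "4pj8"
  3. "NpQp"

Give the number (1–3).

Key hex bytes e0 28 a7 4a 51 07 is exactly B = 6 bytes: K' = e0 28 a7 4a 51 07.
K' ⊕ ipad = d6 1e 91 7c 67 31; K' ⊕ opad = bc 74 fb 16 0d 5b.
m1: inner = H(d6 1e 91 7c 67 31 30 38 37 69) = 35 6c; tag = H(bc 74 fb 16 0d 5b 35 6c) = f951
m2: inner = H(d6 1e 91 7c 67 31 34 70 6a 38) = 6c 73; tag = H(bc 74 fb 16 0d 5b 6c 73) = 3058 ← matches
m3: inner = H(d6 1e 91 7c 67 31 4e 70 51 70) = 6d ab; tag = H(bc 74 fb 16 0d 5b 6d ab) = 3190

2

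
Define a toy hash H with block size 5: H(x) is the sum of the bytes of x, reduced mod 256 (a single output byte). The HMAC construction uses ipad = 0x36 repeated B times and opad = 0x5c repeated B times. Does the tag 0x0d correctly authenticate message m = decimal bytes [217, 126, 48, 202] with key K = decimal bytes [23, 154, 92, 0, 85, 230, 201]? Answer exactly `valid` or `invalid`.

Key decimal bytes [23, 154, 92, 0, 85, 230, 201] = 17 9a 5c 00 55 e6 c9 is 7 bytes > B = 5, so hash it first: H(key) = 11, then zero-pad to 5 bytes: K' = 11 00 00 00 00.
K' ⊕ ipad = 27 36 36 36 36; K' ⊕ opad = 4d 5c 5c 5c 5c.
Inner hash: sum = 39+54+54+54+54+217+126+48+202 = 848; mod 256 = 80 → 50.
Outer hash (recomputed tag): sum = 77+92+92+92+92+80 = 525; mod 256 = 13 → 0d.
Recomputed tag = 0d; claimed = 0d → match.

valid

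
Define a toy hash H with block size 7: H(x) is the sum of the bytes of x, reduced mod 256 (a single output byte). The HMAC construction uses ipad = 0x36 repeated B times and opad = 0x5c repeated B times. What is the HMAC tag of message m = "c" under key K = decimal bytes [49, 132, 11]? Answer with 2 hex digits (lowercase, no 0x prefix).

Key decimal bytes [49, 132, 11] = 31 84 0b is 3 bytes ≤ B = 7; zero-pad to 7 bytes: K' = 31 84 0b 00 00 00 00.
K' ⊕ ipad = 07 b2 3d 36 36 36 36.  K' ⊕ opad = 6d d8 57 5c 5c 5c 5c.
Inner input = (K'⊕ipad) ∥ m = 07 b2 3d 36 36 36 36 ∥ 63.
Inner hash: sum = 7+178+61+54+54+54+54+99 = 561; mod 256 = 49 → 31.
Outer input = (K'⊕opad) ∥ inner = 6d d8 57 5c 5c 5c 5c ∥ 31.
Outer hash (tag): sum = 109+216+87+92+92+92+92+49 = 829; mod 256 = 61 → 3d.

3d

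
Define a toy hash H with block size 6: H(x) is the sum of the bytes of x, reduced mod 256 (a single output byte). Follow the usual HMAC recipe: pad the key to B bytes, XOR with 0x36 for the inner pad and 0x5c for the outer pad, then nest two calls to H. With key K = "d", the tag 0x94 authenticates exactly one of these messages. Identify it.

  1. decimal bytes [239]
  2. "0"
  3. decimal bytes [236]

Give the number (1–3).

Key "d" = 64 is 1 byte ≤ B = 6; zero-pad to 6 bytes: K' = 64 00 00 00 00 00.
K' ⊕ ipad = 52 36 36 36 36 36; K' ⊕ opad = 38 5c 5c 5c 5c 5c.
m1: inner = H(52 36 36 36 36 36 ef) = 4f; tag = H(38 5c 5c 5c 5c 5c 4f) = 53
m2: inner = H(52 36 36 36 36 36 30) = 90; tag = H(38 5c 5c 5c 5c 5c 90) = 94 ← matches
m3: inner = H(52 36 36 36 36 36 ec) = 4c; tag = H(38 5c 5c 5c 5c 5c 4c) = 50

2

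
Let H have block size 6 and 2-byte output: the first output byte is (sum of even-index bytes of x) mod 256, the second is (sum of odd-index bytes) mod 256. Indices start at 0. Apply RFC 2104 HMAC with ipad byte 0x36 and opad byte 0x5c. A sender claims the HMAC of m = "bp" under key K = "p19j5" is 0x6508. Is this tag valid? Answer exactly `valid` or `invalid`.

Key "p19j5" = 70 31 39 6a 35 is 5 bytes ≤ B = 6; zero-pad to 6 bytes: K' = 70 31 39 6a 35 00.
K' ⊕ ipad = 46 07 0f 5c 03 36; K' ⊕ opad = 2c 6d 65 36 69 5c.
Inner hash: even-index sum = 186 mod 256 = 186; odd-index sum = 265 mod 256 = 9 → ba 09.
Outer hash (recomputed tag): even-index sum = 436 mod 256 = 180; odd-index sum = 264 mod 256 = 8 → b4 08.
Recomputed tag = b408; claimed = 6508 → mismatch.

invalid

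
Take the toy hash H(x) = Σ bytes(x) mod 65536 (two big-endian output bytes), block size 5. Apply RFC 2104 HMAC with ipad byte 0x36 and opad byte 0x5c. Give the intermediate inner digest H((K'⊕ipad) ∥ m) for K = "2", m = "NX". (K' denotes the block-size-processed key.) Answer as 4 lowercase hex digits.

0182

Key "2" = 32 is 1 byte ≤ B = 5; zero-pad to 5 bytes: K' = 32 00 00 00 00.
K' ⊕ ipad = 04 36 36 36 36.
Inner input = 04 36 36 36 36 ∥ 4e 58.
Inner hash: sum = 4+54+54+54+54+78+88 = 386 → 01 82.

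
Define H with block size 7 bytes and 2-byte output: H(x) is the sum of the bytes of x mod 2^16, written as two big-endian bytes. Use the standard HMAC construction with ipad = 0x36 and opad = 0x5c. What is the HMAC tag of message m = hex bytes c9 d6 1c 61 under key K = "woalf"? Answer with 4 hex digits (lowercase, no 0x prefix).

Key "woalf" = 77 6f 61 6c 66 is 5 bytes ≤ B = 7; zero-pad to 7 bytes: K' = 77 6f 61 6c 66 00 00.
K' ⊕ ipad = 41 59 57 5a 50 36 36.  K' ⊕ opad = 2b 33 3d 30 3a 5c 5c.
Inner input = (K'⊕ipad) ∥ m = 41 59 57 5a 50 36 36 ∥ c9 d6 1c 61.
Inner hash: sum = 65+89+87+90+80+54+54+201+214+28+97 = 1059 → 04 23.
Outer input = (K'⊕opad) ∥ inner = 2b 33 3d 30 3a 5c 5c ∥ 04 23.
Outer hash (tag): sum = 43+51+61+48+58+92+92+4+35 = 484 → 01 e4.

01e4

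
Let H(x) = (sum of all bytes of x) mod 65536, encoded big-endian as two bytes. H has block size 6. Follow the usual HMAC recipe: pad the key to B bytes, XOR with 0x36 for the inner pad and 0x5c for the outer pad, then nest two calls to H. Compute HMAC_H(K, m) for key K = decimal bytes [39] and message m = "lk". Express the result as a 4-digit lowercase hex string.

Key decimal bytes [39] = 27 is 1 byte ≤ B = 6; zero-pad to 6 bytes: K' = 27 00 00 00 00 00.
K' ⊕ ipad = 11 36 36 36 36 36.  K' ⊕ opad = 7b 5c 5c 5c 5c 5c.
Inner input = (K'⊕ipad) ∥ m = 11 36 36 36 36 36 ∥ 6c 6b.
Inner hash: sum = 17+54+54+54+54+54+108+107 = 502 → 01 f6.
Outer input = (K'⊕opad) ∥ inner = 7b 5c 5c 5c 5c 5c ∥ 01 f6.
Outer hash (tag): sum = 123+92+92+92+92+92+1+246 = 830 → 03 3e.

033e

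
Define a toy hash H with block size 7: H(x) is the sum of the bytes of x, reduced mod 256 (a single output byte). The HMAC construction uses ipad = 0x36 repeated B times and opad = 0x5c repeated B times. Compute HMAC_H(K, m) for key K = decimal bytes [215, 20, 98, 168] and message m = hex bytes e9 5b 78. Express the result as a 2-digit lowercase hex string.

6c

Key decimal bytes [215, 20, 98, 168] = d7 14 62 a8 is 4 bytes ≤ B = 7; zero-pad to 7 bytes: K' = d7 14 62 a8 00 00 00.
K' ⊕ ipad = e1 22 54 9e 36 36 36.  K' ⊕ opad = 8b 48 3e f4 5c 5c 5c.
Inner input = (K'⊕ipad) ∥ m = e1 22 54 9e 36 36 36 ∥ e9 5b 78.
Inner hash: sum = 225+34+84+158+54+54+54+233+91+120 = 1107; mod 256 = 83 → 53.
Outer input = (K'⊕opad) ∥ inner = 8b 48 3e f4 5c 5c 5c ∥ 53.
Outer hash (tag): sum = 139+72+62+244+92+92+92+83 = 876; mod 256 = 108 → 6c.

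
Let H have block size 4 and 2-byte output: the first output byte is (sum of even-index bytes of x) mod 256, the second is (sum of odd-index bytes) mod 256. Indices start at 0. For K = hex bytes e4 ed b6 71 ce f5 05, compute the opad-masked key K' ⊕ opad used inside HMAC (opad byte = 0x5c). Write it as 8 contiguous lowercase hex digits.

Key hex bytes e4 ed b6 71 ce f5 05 is 7 bytes > B = 4, so hash it first: H(key) = 6d 53, then zero-pad to 4 bytes: K' = 6d 53 00 00.
XOR each byte with 0x5c: 6d⊕5c=31, 53⊕5c=0f, 00⊕5c=5c, 00⊕5c=5c.

310f5c5c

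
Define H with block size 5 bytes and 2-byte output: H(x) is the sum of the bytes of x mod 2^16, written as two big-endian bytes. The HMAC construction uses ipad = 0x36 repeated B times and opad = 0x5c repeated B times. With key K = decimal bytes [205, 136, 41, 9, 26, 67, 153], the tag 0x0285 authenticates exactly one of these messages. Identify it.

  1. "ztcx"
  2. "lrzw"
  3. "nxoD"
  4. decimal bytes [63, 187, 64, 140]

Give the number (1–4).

2

Key decimal bytes [205, 136, 41, 9, 26, 67, 153] = cd 88 29 09 1a 43 99 is 7 bytes > B = 5, so hash it first: H(key) = 02 7d, then zero-pad to 5 bytes: K' = 02 7d 00 00 00.
K' ⊕ ipad = 34 4b 36 36 36; K' ⊕ opad = 5e 21 5c 5c 5c.
m1: inner = H(34 4b 36 36 36 7a 74 63 78) = 02 ea; tag = H(5e 21 5c 5c 5c 02 ea) = 027f
m2: inner = H(34 4b 36 36 36 6c 72 7a 77) = 02 f0; tag = H(5e 21 5c 5c 5c 02 f0) = 0285 ← matches
m3: inner = H(34 4b 36 36 36 6e 78 6f 44) = 02 ba; tag = H(5e 21 5c 5c 5c 02 ba) = 024f
m4: inner = H(34 4b 36 36 36 3f bb 40 8c) = 02 e7; tag = H(5e 21 5c 5c 5c 02 e7) = 027c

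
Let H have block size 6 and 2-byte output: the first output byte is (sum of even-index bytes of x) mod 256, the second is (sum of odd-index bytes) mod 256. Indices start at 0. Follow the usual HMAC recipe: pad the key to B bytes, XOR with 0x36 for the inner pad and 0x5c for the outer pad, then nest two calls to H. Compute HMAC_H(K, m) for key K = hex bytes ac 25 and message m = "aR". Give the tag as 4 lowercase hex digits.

0f02

Key hex bytes ac 25 is 2 bytes ≤ B = 6; zero-pad to 6 bytes: K' = ac 25 00 00 00 00.
K' ⊕ ipad = 9a 13 36 36 36 36.  K' ⊕ opad = f0 79 5c 5c 5c 5c.
Inner input = (K'⊕ipad) ∥ m = 9a 13 36 36 36 36 ∥ 61 52.
Inner hash: even-index sum = 359 mod 256 = 103; odd-index sum = 209 mod 256 = 209 → 67 d1.
Outer input = (K'⊕opad) ∥ inner = f0 79 5c 5c 5c 5c ∥ 67 d1.
Outer hash (tag): even-index sum = 527 mod 256 = 15; odd-index sum = 514 mod 256 = 2 → 0f 02.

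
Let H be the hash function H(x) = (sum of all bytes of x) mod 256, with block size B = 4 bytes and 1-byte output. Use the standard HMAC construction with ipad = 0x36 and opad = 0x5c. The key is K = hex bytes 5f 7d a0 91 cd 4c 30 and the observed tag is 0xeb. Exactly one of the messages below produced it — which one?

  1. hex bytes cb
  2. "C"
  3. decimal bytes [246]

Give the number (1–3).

1

Key hex bytes 5f 7d a0 91 cd 4c 30 is 7 bytes > B = 4, so hash it first: H(key) = 56, then zero-pad to 4 bytes: K' = 56 00 00 00.
K' ⊕ ipad = 60 36 36 36; K' ⊕ opad = 0a 5c 5c 5c.
m1: inner = H(60 36 36 36 cb) = cd; tag = H(0a 5c 5c 5c cd) = eb ← matches
m2: inner = H(60 36 36 36 43) = 45; tag = H(0a 5c 5c 5c 45) = 63
m3: inner = H(60 36 36 36 f6) = f8; tag = H(0a 5c 5c 5c f8) = 16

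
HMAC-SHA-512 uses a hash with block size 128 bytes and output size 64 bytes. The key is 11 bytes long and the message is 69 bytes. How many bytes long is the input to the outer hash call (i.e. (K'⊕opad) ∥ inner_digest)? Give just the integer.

Key is 11 ≤ 128 bytes, zero-padded: |K'| = 128.
Outer input = (K'⊕opad) ∥ H(inner) → 128 + 64 = 192 bytes.

192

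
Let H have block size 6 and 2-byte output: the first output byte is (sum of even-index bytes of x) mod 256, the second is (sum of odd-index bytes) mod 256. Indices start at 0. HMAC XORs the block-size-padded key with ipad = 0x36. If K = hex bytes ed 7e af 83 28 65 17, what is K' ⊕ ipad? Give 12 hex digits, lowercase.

ed5036363636

Key hex bytes ed 7e af 83 28 65 17 is 7 bytes > B = 6, so hash it first: H(key) = db 66, then zero-pad to 6 bytes: K' = db 66 00 00 00 00.
XOR each byte with 0x36: db⊕36=ed, 66⊕36=50, 00⊕36=36, 00⊕36=36, 00⊕36=36, 00⊕36=36.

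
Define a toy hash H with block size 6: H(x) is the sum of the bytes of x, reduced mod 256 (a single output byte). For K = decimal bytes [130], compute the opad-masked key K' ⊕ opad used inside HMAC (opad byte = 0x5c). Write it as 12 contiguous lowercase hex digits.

de5c5c5c5c5c

Key decimal bytes [130] = 82 is 1 byte ≤ B = 6; zero-pad to 6 bytes: K' = 82 00 00 00 00 00.
XOR each byte with 0x5c: 82⊕5c=de, 00⊕5c=5c, 00⊕5c=5c, 00⊕5c=5c, 00⊕5c=5c, 00⊕5c=5c.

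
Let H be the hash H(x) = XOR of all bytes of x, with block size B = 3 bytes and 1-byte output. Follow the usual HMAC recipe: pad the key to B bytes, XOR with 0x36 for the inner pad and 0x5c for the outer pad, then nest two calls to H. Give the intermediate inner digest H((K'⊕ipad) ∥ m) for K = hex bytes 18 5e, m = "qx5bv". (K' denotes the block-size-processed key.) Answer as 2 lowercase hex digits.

58

Key hex bytes 18 5e is 2 bytes ≤ B = 3; zero-pad to 3 bytes: K' = 18 5e 00.
K' ⊕ ipad = 2e 68 36.
Inner input = 2e 68 36 ∥ 71 78 35 62 76.
Inner hash: XOR 2e⊕68⊕36⊕71⊕78⊕35⊕62⊕76 = 58.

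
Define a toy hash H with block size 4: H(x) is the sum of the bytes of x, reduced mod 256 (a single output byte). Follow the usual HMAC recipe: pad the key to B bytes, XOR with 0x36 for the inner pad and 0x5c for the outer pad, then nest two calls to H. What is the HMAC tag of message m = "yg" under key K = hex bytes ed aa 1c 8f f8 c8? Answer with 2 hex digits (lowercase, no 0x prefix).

Key hex bytes ed aa 1c 8f f8 c8 is 6 bytes > B = 4, so hash it first: H(key) = 02, then zero-pad to 4 bytes: K' = 02 00 00 00.
K' ⊕ ipad = 34 36 36 36.  K' ⊕ opad = 5e 5c 5c 5c.
Inner input = (K'⊕ipad) ∥ m = 34 36 36 36 ∥ 79 67.
Inner hash: sum = 52+54+54+54+121+103 = 438; mod 256 = 182 → b6.
Outer input = (K'⊕opad) ∥ inner = 5e 5c 5c 5c ∥ b6.
Outer hash (tag): sum = 94+92+92+92+182 = 552; mod 256 = 40 → 28.

28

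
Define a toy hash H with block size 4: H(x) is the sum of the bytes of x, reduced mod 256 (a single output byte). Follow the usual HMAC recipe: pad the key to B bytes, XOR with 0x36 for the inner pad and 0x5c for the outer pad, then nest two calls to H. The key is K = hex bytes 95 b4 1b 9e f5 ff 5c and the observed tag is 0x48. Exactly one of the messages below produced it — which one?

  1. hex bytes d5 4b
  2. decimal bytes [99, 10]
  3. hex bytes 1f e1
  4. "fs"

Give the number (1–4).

Key hex bytes 95 b4 1b 9e f5 ff 5c is 7 bytes > B = 4, so hash it first: H(key) = 52, then zero-pad to 4 bytes: K' = 52 00 00 00.
K' ⊕ ipad = 64 36 36 36; K' ⊕ opad = 0e 5c 5c 5c.
m1: inner = H(64 36 36 36 d5 4b) = 26; tag = H(0e 5c 5c 5c 26) = 48 ← matches
m2: inner = H(64 36 36 36 63 0a) = 73; tag = H(0e 5c 5c 5c 73) = 95
m3: inner = H(64 36 36 36 1f e1) = 06; tag = H(0e 5c 5c 5c 06) = 28
m4: inner = H(64 36 36 36 66 73) = df; tag = H(0e 5c 5c 5c df) = 01

1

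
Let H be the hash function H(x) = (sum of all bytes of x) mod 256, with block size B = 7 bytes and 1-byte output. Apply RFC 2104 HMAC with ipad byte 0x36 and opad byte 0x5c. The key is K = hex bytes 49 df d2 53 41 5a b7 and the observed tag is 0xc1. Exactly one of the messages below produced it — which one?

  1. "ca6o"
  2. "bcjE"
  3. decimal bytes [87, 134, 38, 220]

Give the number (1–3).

Key hex bytes 49 df d2 53 41 5a b7 is exactly B = 7 bytes: K' = 49 df d2 53 41 5a b7.
K' ⊕ ipad = 7f e9 e4 65 77 6c 81; K' ⊕ opad = 15 83 8e 0f 1d 06 eb.
m1: inner = H(7f e9 e4 65 77 6c 81 63 61 36 6f) = 7e; tag = H(15 83 8e 0f 1d 06 eb 7e) = c1 ← matches
m2: inner = H(7f e9 e4 65 77 6c 81 62 63 6a 45) = 89; tag = H(15 83 8e 0f 1d 06 eb 89) = cc
m3: inner = H(7f e9 e4 65 77 6c 81 57 86 26 dc) = f4; tag = H(15 83 8e 0f 1d 06 eb f4) = 37

1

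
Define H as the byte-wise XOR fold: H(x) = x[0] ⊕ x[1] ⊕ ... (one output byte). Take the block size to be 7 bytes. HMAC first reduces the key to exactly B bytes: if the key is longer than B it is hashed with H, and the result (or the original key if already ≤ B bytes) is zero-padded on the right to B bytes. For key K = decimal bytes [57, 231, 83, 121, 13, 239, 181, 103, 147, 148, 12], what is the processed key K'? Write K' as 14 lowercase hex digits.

cf000000000000

|K| = 11 > B = 7, so first hash the key.
H(K): XOR 39⊕e7⊕53⊕79⊕0d⊕ef⊕b5⊕67⊕93⊕94⊕0c = cf.
Zero-pad H(K) = cf to 7 bytes: K' = cf 00 00 00 00 00 00.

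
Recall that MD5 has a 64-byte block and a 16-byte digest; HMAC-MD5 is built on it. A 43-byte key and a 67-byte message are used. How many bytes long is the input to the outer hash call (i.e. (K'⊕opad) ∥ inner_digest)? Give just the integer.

80

Key is 43 ≤ 64 bytes, zero-padded: |K'| = 64.
Outer input = (K'⊕opad) ∥ H(inner) → 64 + 16 = 80 bytes.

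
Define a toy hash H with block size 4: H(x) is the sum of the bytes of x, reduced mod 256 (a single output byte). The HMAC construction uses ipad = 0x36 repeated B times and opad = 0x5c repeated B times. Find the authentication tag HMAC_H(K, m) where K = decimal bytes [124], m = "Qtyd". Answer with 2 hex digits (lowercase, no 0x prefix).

c2

Key decimal bytes [124] = 7c is 1 byte ≤ B = 4; zero-pad to 4 bytes: K' = 7c 00 00 00.
K' ⊕ ipad = 4a 36 36 36.  K' ⊕ opad = 20 5c 5c 5c.
Inner input = (K'⊕ipad) ∥ m = 4a 36 36 36 ∥ 51 74 79 64.
Inner hash: sum = 74+54+54+54+81+116+121+100 = 654; mod 256 = 142 → 8e.
Outer input = (K'⊕opad) ∥ inner = 20 5c 5c 5c ∥ 8e.
Outer hash (tag): sum = 32+92+92+92+142 = 450; mod 256 = 194 → c2.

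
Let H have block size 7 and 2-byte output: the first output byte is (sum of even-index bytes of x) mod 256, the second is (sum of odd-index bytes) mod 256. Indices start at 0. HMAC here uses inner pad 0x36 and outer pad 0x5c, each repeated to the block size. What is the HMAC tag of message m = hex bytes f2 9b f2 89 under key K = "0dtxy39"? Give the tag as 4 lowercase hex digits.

Key "0dtxy39" = 30 64 74 78 79 33 39 is exactly B = 7 bytes: K' = 30 64 74 78 79 33 39.
K' ⊕ ipad = 06 52 42 4e 4f 05 0f.  K' ⊕ opad = 6c 38 28 24 25 6f 65.
Inner input = (K'⊕ipad) ∥ m = 06 52 42 4e 4f 05 0f ∥ f2 9b f2 89.
Inner hash: even-index sum = 458 mod 256 = 202; odd-index sum = 649 mod 256 = 137 → ca 89.
Outer input = (K'⊕opad) ∥ inner = 6c 38 28 24 25 6f 65 ∥ ca 89.
Outer hash (tag): even-index sum = 423 mod 256 = 167; odd-index sum = 405 mod 256 = 149 → a7 95.

a795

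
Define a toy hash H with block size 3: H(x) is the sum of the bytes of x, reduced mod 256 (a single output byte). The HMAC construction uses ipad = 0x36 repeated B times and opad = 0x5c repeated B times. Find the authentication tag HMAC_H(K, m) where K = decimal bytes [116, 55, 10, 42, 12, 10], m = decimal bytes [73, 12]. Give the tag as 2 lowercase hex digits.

Key decimal bytes [116, 55, 10, 42, 12, 10] = 74 37 0a 2a 0c 0a is 6 bytes > B = 3, so hash it first: H(key) = f5, then zero-pad to 3 bytes: K' = f5 00 00.
K' ⊕ ipad = c3 36 36.  K' ⊕ opad = a9 5c 5c.
Inner input = (K'⊕ipad) ∥ m = c3 36 36 ∥ 49 0c.
Inner hash: sum = 195+54+54+73+12 = 388; mod 256 = 132 → 84.
Outer input = (K'⊕opad) ∥ inner = a9 5c 5c ∥ 84.
Outer hash (tag): sum = 169+92+92+132 = 485; mod 256 = 229 → e5.

e5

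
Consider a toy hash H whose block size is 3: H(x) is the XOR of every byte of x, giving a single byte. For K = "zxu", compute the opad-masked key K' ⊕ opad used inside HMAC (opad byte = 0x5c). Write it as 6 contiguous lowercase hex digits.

262429

Key "zxu" = 7a 78 75 is exactly B = 3 bytes: K' = 7a 78 75.
XOR each byte with 0x5c: 7a⊕5c=26, 78⊕5c=24, 75⊕5c=29.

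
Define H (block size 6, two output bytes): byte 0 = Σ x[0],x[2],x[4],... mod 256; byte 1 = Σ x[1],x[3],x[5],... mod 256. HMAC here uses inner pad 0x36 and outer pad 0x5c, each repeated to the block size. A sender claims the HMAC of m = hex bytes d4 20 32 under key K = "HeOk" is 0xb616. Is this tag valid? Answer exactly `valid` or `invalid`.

Key "HeOk" = 48 65 4f 6b is 4 bytes ≤ B = 6; zero-pad to 6 bytes: K' = 48 65 4f 6b 00 00.
K' ⊕ ipad = 7e 53 79 5d 36 36; K' ⊕ opad = 14 39 13 37 5c 5c.
Inner hash: even-index sum = 563 mod 256 = 51; odd-index sum = 262 mod 256 = 6 → 33 06.
Outer hash (recomputed tag): even-index sum = 182 mod 256 = 182; odd-index sum = 210 mod 256 = 210 → b6 d2.
Recomputed tag = b6d2; claimed = b616 → mismatch.

invalid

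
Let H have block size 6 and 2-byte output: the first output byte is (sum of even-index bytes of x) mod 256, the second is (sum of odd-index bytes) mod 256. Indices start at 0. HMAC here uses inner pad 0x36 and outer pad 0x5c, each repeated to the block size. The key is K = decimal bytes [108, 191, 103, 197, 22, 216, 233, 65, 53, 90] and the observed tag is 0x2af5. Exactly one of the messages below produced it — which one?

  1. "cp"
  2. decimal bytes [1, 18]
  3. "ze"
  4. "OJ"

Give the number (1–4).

3

Key decimal bytes [108, 191, 103, 197, 22, 216, 233, 65, 53, 90] = 6c bf 67 c5 16 d8 e9 41 35 5a is 10 bytes > B = 6, so hash it first: H(key) = 07 f7, then zero-pad to 6 bytes: K' = 07 f7 00 00 00 00.
K' ⊕ ipad = 31 c1 36 36 36 36; K' ⊕ opad = 5b ab 5c 5c 5c 5c.
m1: inner = H(31 c1 36 36 36 36 63 70) = 00 9d; tag = H(5b ab 5c 5c 5c 5c 00 9d) = 1300
m2: inner = H(31 c1 36 36 36 36 01 12) = 9e 3f; tag = H(5b ab 5c 5c 5c 5c 9e 3f) = b1a2
m3: inner = H(31 c1 36 36 36 36 7a 65) = 17 92; tag = H(5b ab 5c 5c 5c 5c 17 92) = 2af5 ← matches
m4: inner = H(31 c1 36 36 36 36 4f 4a) = ec 77; tag = H(5b ab 5c 5c 5c 5c ec 77) = ffda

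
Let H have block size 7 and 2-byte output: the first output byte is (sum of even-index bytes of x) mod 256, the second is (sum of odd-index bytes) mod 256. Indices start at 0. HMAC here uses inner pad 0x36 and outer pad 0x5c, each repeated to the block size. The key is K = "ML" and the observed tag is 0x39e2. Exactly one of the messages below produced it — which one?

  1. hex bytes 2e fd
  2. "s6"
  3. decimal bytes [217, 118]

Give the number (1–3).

Key "ML" = 4d 4c is 2 bytes ≤ B = 7; zero-pad to 7 bytes: K' = 4d 4c 00 00 00 00 00.
K' ⊕ ipad = 7b 7a 36 36 36 36 36; K' ⊕ opad = 11 10 5c 5c 5c 5c 5c.
m1: inner = H(7b 7a 36 36 36 36 36 2e fd) = 1a 14; tag = H(11 10 5c 5c 5c 5c 5c 1a 14) = 39e2 ← matches
m2: inner = H(7b 7a 36 36 36 36 36 73 36) = 53 59; tag = H(11 10 5c 5c 5c 5c 5c 53 59) = 7e1b
m3: inner = H(7b 7a 36 36 36 36 36 d9 76) = 93 bf; tag = H(11 10 5c 5c 5c 5c 5c 93 bf) = e45b

1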